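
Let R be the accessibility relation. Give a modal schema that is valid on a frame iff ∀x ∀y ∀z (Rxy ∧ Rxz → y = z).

This is partial functionality; the standard corresponding axiom is CD: ◇r → □r.
Suppose ◇r→□r is valid. Take Rxy, Rxz and set V(r)={y}. Then ◇r at x, so □r at x, so r at z, i.e. z=y.

◇r → □r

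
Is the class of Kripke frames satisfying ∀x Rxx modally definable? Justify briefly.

Yes — defined by □q → q

This is a Sahlqvist condition; the T axiom □q → q defines it.
Suppose □q→q is valid. At any x set V(q)={w : Rxw}. Then □q holds at x, so q holds at x, i.e. Rxx.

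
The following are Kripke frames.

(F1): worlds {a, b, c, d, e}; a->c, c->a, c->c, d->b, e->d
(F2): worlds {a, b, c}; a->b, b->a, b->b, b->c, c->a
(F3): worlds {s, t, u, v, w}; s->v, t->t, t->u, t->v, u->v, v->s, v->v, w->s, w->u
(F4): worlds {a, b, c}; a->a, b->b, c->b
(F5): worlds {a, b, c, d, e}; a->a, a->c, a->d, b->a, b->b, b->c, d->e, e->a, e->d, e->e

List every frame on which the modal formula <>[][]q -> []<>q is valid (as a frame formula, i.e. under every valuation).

The schema corresponds to a generalized confluence (Geach) condition: forall x forall y forall z ((xRy & xRz) -> exists w (y R^2 w & zRw)).
(F1): fails — dRb, dRb but no w with bR²w and bRw.
(F2): fails — bRc, bRc but no w with cR²w and cRw.
(F3): holds.
(F4): holds.
(F5): fails — aRa, aRc but no w with aR²w and cRw.
Valid on: (F3), (F4).

(F3), (F4)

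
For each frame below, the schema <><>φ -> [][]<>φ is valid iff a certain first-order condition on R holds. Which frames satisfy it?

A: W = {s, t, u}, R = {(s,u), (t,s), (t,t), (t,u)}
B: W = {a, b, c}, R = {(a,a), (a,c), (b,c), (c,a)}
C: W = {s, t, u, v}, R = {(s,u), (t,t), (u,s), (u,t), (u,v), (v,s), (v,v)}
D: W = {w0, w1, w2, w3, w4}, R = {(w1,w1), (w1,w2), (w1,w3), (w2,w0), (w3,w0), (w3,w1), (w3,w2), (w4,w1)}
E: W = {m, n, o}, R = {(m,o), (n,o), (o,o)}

The schema corresponds to a generalized confluence (Geach) condition: forall x forall y forall z ((x R^2 y & x R^2 z) -> exists w (y = w & zRw)).
A: fails — tR²s, tR²s but no w with s=w and sRw.
B: fails — aR²c, aR²c but no w with c=w and cRw.
C: fails — sR²s, sR²s but no w with s=w and sRw.
D: fails — w1R²w0, w1R²w0 but no w with w0=w and w0Rw.
E: satisfies the condition.

E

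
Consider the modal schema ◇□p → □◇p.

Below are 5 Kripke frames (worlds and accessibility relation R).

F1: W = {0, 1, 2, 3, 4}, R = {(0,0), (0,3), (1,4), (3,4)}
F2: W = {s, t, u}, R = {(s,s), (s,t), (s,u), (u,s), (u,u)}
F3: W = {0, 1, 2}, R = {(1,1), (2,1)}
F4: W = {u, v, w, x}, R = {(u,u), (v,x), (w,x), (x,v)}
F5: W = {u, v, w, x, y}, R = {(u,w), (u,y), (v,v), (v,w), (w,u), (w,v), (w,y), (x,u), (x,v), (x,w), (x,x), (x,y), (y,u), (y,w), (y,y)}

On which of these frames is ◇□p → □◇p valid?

Frame correspondent (Sahlqvist): ∀x ∀y ∀z (Rxy ∧ Rxz → ∃w (Ryw ∧ Rzw)) — i.e. convergence.
F1: fails — R00 and R03 but 0 and 3 have no common successor.
F2: fails — Rsu and Rst but u and t have no common successor.
F3: ✓.
F4: ✓.
F5: ✓.
Valid on: F3, F4, F5.

F3, F4, F5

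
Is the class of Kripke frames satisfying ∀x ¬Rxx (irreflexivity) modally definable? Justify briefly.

No — not modally definable

If a class were modally definable it would be closed under surjective bounded morphisms (Goldblatt–Thomason).
The 3-cycle (worlds s,t,u with s→t→u→s) is irreflexive, and the map sending every world to a single reflexive point • is a surjective bounded morphism (forth: every edge maps to (•,•); back: every world has a successor). So any modal formula valid on the 3-cycle is also valid on the reflexive point, which is not irreflexive.
Hence irreflexivity is not modally definable.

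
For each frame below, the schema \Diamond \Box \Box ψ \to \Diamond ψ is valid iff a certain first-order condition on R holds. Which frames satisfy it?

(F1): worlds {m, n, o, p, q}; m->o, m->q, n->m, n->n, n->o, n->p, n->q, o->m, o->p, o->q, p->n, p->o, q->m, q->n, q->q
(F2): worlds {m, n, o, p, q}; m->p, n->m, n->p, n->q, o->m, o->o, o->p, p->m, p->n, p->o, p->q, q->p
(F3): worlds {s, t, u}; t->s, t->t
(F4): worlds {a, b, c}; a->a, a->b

The schema corresponds to a generalized confluence (Geach) condition: \forall x \forall y (xRy \to \exists w (y R^2 w \wedge xRw)).
(F1): satisfies the condition.
(F2): satisfies the condition.
(F3): fails — tRs but no w with sR²w and tRw.
(F4): fails — aRb but no w with bR²w and aRw.

(F1), (F2)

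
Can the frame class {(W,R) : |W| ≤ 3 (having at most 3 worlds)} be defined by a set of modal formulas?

Not definable by any modal formula

If a class were modally definable it would be closed under disjoint unions (Goldblatt–Thomason).
Any modal formula valid on each of 4 disjoint one-world frames is valid on their disjoint union (validity is preserved under disjoint unions). Each one-world frame has |W|=1≤3, but the union has |W|=4.
So no modal formula (or set of formulas) defines exactly the |W|≤3 frames.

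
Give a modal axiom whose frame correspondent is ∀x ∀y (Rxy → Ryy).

A defining formula is □(□p → p) (the T□ axiom).

□(□p → p)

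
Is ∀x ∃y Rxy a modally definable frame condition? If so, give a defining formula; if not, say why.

The condition is seriality. A defining modal formula is □p → ◇p.
Suppose □p→◇p is valid. At any x set V(p)=W. Then □p at x, so ◇p at x, so x has a successor.

Definable; □p → ◇p defines it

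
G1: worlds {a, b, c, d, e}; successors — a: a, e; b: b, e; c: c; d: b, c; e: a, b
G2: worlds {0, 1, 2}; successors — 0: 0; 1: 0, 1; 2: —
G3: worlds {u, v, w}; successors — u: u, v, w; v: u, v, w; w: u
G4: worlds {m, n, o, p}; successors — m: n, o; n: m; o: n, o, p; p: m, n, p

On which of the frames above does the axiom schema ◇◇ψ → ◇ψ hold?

This is the axiom for transitivity; its first-order frame correspondent is ∀x ∀y ∀z (Rxy ∧ Ryz → Rxz).
G1: fails — Reb and Rbe but not Ree.
G2: satisfies the condition.
G3: fails — Rwu and Ruv but not Rwv.
G4: fails — Ron and Rnm but not Rom.
Valid on: G2.

G2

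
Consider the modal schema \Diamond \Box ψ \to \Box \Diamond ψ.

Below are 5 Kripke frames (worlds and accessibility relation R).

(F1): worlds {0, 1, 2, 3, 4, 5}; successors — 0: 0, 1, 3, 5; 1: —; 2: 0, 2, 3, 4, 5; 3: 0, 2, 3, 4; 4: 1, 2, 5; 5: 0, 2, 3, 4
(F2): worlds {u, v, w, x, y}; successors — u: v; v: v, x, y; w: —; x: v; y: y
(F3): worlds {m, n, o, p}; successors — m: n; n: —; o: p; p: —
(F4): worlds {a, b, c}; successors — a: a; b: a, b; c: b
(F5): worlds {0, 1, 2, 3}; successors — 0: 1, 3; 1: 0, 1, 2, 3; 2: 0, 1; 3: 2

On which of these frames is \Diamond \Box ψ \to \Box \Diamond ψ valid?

Frame correspondent (Sahlqvist): \forall x \forall y \forall z (Rxy \wedge Rxz \to \exists w (Ryw \wedge Rzw)) — i.e. convergence.
(F1): fails — R00 and R01 but 0 and 1 have no common successor.
(F2): fails — Rvx and Rvy but x and y have no common successor.
(F3): fails — Rmn and Rmn but n and n have no common successor.
(F4): satisfies the condition.
(F5): fails — R10 and R13 but 0 and 3 have no common successor.
Valid on: (F4).

(F4)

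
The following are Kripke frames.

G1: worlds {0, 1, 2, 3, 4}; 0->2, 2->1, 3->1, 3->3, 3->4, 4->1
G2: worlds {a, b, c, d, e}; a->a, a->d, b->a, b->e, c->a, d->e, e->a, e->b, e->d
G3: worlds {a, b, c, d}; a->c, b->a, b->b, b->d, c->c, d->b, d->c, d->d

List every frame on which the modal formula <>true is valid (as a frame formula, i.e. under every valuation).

This is the axiom for seriality; its first-order frame correspondent is forall x exists y Rxy.
G1: fails — world 1 has no successor.
G2: holds.
G3: holds.

G2, G3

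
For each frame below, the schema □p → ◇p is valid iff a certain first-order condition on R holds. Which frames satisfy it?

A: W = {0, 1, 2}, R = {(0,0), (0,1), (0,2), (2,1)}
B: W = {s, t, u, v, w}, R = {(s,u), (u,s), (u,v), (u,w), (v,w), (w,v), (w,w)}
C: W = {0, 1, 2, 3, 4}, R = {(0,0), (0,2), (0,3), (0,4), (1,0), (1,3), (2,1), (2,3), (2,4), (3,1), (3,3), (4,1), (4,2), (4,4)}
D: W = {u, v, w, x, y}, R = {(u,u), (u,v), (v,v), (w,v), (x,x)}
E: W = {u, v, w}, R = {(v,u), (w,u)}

The schema corresponds to seriality: ∀x ∃y Rxy.
A: fails — world 1 has no successor.
B: fails — world t has no successor.
C: holds.
D: fails — world y has no successor.
E: fails — world u has no successor.

C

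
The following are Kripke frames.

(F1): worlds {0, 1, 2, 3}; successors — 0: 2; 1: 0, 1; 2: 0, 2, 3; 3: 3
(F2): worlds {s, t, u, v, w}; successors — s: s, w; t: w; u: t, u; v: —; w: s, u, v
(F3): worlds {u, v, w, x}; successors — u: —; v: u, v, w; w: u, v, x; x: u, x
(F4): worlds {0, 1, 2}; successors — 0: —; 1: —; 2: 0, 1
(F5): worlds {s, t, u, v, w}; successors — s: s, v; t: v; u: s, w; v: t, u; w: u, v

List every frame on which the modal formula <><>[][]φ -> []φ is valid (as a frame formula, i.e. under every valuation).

Frame correspondent (Sahlqvist): forall x forall y forall z ((x R^2 y & xRz) -> exists w (y R^2 w & z = w)) — i.e. a generalized confluence (Geach) condition.
(F1): fails — 0R²3, 0R2 but no w with 3R²w and 2=w.
(F2): fails — sR²u, sRs but no w* with uR²w* and s=w*.
(F3): fails — vR²u, vRu but no t with uR²t and u=t.
(F4): ✓.
(F5): fails — sR²t, sRs but no w* with tR²w* and s=w*.
Valid on: (F4).

(F4)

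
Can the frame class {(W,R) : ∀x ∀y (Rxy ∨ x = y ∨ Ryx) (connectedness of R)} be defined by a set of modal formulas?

Not modally definable

Modal frame validity is preserved under disjoint unions.
Take 3 disjoint single-world reflexive frames: each is trivially connected, but their disjoint union has 3 worlds with no edge between distinct components, so it is not connected.
So the class is not modally definable.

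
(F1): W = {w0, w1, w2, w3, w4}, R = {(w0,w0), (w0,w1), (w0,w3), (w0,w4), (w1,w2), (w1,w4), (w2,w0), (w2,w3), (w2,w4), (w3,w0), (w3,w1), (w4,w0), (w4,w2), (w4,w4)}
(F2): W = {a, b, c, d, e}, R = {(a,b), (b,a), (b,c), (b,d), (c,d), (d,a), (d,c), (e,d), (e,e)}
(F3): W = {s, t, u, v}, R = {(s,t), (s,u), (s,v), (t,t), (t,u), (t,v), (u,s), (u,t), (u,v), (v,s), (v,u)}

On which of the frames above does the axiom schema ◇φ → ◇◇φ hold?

(F1), (F3)

The schema corresponds to a generalized confluence (Geach) condition: ∀x ∀y (xRy → ∃w (y = w ∧ xR²w)).
(F1): condition met.
(F2): fails — aRb but no w with b=w and aR²w.
(F3): condition met.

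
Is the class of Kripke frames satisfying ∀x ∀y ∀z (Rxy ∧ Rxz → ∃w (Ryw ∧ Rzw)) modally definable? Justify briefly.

Definable; ◇□p → □◇p defines it

This is a Sahlqvist condition; the .2 axiom ◇□p → □◇p defines it.
Suppose ◇□p→□◇p is valid. Take Rxy, Rxz and set V(p)={w : Ryw}. Then □p at y so ◇□p at x, so □◇p at x, so ◇p at z, giving w with Rzw and Ryw.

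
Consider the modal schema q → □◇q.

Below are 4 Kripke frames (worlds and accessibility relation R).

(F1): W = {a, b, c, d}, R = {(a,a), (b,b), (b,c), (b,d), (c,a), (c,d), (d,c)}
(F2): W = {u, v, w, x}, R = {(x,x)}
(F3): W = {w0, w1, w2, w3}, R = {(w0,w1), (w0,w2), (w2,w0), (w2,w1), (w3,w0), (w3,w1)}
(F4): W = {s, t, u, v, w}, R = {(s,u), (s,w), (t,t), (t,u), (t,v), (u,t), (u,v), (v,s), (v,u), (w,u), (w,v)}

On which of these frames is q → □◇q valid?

This is the axiom for symmetry; its first-order frame correspondent is ∀x ∀y (Rxy → Ryx).
(F1): fails — Rbc but not Rcb.
(F2): satisfies the condition.
(F3): fails — Rw3w1 but not Rw1w3.
(F4): fails — Rtv but not Rvt.

(F2)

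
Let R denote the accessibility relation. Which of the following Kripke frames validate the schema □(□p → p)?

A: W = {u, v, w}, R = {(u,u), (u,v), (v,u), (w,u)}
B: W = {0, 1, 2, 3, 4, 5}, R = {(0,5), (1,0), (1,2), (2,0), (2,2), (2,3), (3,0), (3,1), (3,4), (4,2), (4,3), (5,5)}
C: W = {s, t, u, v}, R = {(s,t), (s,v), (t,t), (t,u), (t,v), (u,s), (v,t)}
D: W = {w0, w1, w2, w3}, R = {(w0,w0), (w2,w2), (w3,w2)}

The schema corresponds to shift-reflexivity: ∀x ∀y (Rxy → Ryy).
A: fails — Ruv but not Rvv.
B: fails — R10 but not R00.
C: fails — Rtv but not Rvv.
D: holds.
Valid on: D.

D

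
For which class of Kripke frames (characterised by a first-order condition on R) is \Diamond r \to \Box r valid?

partial functionality

This is the CD axiom.
Its frame correspondent is partial functionality — \forall x \forall y \forall z (Rxy \wedge Rxz \to y = z).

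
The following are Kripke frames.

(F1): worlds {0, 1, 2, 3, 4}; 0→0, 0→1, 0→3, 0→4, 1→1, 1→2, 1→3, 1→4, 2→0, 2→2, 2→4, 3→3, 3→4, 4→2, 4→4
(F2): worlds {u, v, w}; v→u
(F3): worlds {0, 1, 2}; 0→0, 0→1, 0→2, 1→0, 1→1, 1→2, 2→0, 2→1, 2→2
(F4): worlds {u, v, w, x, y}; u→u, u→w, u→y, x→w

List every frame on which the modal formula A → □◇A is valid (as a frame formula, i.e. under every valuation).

The schema corresponds to symmetry: ∀x ∀y (Rxy → Ryx).
(F1): fails — R34 but not R43.
(F2): fails — Rvu but not Ruv.
(F3): ✓.
(F4): fails — Ruy but not Ryu.
Valid on: (F3).

(F3)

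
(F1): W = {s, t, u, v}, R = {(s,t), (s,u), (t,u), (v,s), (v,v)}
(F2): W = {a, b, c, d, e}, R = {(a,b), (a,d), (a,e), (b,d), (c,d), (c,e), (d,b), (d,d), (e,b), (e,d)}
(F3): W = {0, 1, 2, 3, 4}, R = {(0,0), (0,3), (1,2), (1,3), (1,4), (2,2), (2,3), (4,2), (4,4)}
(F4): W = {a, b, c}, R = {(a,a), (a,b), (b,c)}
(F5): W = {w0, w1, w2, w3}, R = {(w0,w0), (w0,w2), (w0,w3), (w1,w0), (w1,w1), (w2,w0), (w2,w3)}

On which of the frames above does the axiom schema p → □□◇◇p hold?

This is the axiom for a generalized confluence (Geach) condition; its first-order frame correspondent is ∀x ∀z (xR²z → ∃w (x = w ∧ zR²w)).
(F1): fails — sR²u but no w with s=w and uR²w.
(F2): fails — aR²b but no w with a=w and bR²w.
(F3): fails — 0R²3 but no w with 0=w and 3R²w.
(F4): fails — aR²b but no w with a=w and bR²w.
(F5): fails — w0R²w3 but no w with w0=w and w3R²w.

none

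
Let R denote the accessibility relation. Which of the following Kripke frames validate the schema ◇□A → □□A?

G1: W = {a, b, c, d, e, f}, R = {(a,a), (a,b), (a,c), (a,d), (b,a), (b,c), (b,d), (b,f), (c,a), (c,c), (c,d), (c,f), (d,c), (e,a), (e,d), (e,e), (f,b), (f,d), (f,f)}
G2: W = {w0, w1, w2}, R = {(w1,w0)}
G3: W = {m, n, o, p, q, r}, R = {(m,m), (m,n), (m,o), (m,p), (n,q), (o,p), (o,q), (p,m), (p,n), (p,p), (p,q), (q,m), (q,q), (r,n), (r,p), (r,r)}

G2

This is the axiom for a generalized confluence (Geach) condition; its first-order frame correspondent is ∀x ∀y ∀z ((xRy ∧ xR²z) → ∃w (yRw ∧ z = w)).
G1: fails — aRa, aR²f but no w with aRw and f=w.
G2: condition met.
G3: fails — mRm, mR²q but no w with mRw and q=w.
Valid on: G2.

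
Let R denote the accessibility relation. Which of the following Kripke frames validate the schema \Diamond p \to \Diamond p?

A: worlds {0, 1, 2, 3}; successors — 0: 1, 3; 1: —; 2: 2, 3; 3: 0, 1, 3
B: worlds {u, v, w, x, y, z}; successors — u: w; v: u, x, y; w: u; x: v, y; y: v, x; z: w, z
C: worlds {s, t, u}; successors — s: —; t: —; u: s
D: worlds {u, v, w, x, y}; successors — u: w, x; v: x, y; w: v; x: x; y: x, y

Frame correspondent (Sahlqvist): \forall x \forall y (xRy \to \exists w (y = w \wedge xRw)) — i.e. a generalized confluence (Geach) condition.
A: condition met.
B: condition met.
C: condition met.
D: condition met.
Valid on: A, B, C, D.

A, B, C, D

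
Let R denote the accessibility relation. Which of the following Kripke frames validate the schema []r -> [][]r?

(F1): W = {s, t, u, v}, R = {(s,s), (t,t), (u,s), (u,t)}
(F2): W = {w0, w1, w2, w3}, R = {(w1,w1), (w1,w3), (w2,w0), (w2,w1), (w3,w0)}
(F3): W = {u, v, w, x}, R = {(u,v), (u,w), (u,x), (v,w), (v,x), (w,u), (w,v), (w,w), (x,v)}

The schema corresponds to transitivity: forall x forall y forall z (Rxy & Ryz -> Rxz).
(F1): satisfies the condition.
(F2): fails — Rw1w3 and Rw3w0 but not Rw1w0.
(F3): fails — Ruw and Rwu but not Ruu.

(F1)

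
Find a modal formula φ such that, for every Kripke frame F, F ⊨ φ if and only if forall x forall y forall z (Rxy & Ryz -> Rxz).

□q → □□q

This is transitivity; the standard corresponding axiom is 4: □q → □□q.
Suppose □q→□□q is valid. Take Rxy, Ryz and set V(q)={w : Rxw}. Then □q at x, so □□q at x, so □q at y, so q at z, i.e. Rxz.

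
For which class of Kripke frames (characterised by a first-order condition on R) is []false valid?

□⊥ is valid iff no world has any successor (otherwise □⊥ fails at any world with one).
Conversely, any frame satisfying forall x forall y ~Rxy validates the schema.
So the correspondent is emptiness of R.

emptiness of R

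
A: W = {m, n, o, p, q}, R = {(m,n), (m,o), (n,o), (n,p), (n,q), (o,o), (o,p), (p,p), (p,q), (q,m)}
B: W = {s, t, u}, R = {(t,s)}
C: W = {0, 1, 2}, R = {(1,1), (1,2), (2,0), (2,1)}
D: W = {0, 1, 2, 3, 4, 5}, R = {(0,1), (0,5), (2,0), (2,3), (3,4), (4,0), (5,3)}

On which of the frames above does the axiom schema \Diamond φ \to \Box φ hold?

Frame correspondent (Sahlqvist): \forall x \forall y \forall z (Rxy \wedge Rxz \to y = z) — i.e. partial functionality.
A: fails — m sees both n and o.
B: holds.
C: fails — 1 sees both 1 and 2.
D: fails — 0 sees both 1 and 5.
Valid on: B.

B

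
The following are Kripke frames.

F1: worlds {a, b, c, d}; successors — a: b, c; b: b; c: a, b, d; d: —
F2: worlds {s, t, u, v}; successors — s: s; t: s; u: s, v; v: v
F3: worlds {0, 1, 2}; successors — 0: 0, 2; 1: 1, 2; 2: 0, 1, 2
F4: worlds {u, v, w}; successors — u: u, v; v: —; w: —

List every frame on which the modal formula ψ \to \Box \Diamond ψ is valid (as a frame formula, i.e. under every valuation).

F3

This is the axiom for symmetry; its first-order frame correspondent is \forall x \forall y (Rxy \to Ryx).
F1: fails — Rcd but not Rdc.
F2: fails — Ruv but not Rvu.
F3: condition met.
F4: fails — Ruv but not Rvu.
Valid on: F3.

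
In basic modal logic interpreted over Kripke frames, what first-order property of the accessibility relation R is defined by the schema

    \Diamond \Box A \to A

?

This is a form of the B axiom.
Its frame correspondent is symmetry — \forall x \forall y (Rxy \to Ryx).

Symmetry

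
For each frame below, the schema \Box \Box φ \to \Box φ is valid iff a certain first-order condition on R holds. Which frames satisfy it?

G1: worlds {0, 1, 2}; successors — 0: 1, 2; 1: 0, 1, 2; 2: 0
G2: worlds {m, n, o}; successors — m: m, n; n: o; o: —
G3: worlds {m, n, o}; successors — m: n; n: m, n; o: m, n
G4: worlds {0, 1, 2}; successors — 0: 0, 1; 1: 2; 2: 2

G3, G4

The schema corresponds to density: \forall x \forall y (Rxy \to \exists z (Rxz \wedge Rzy)).
G1: fails — R20 but no z with R2z and Rz0.
G2: fails — Rno but no z with Rnz and Rzo.
G3: holds.
G4: holds.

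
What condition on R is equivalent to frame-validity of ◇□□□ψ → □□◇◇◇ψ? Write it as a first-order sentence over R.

This is a Sahlqvist (Geach-type) schema ◇^1□^3ψ → □^2◇^3ψ.
Minimal-valuation argument: fix x; take any y with xR^1y and any z with xR^2z. Set V(ψ) to the set of worlds R-reachable from y in exactly 3 steps. Then □^3ψ holds at y, so the antecedent holds at x; validity forces ◇^3ψ at z, giving a w with zR^3w and yR^3w.
First-order correspondent: ∀x ∀y ∀z ((xRy ∧ xR²z) → ∃w (yR³w ∧ zR³w)).

∀x ∀y ∀z ((xRy ∧ xR²z) → ∃w (yR³w ∧ zR³w))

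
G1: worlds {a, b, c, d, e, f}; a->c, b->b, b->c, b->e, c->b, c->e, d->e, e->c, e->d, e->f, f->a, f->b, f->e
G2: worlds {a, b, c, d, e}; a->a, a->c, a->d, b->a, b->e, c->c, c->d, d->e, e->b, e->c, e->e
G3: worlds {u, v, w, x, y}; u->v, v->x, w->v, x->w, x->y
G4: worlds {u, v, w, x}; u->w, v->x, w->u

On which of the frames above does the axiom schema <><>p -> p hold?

This is the axiom for a generalized confluence (Geach) condition; its first-order frame correspondent is forall x forall y (x R^2 y -> exists w (y = w & x = w)).
G1: fails — aR²b but b ≠ a.
G2: fails — aR²c but c ≠ a.
G3: fails — uR²x but x ≠ u.
G4: satisfies the condition.

G4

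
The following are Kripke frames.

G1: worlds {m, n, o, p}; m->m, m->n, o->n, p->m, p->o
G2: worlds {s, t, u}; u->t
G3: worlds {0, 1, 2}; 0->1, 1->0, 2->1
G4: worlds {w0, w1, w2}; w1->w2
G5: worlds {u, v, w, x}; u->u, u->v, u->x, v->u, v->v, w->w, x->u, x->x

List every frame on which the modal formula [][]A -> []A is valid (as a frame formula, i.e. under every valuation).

The schema corresponds to density: forall x forall y (Rxy -> exists z (Rxz & Rzy)).
G1: fails — Ron but no z with Roz and Rzn.
G2: fails — Rut but no z with Ruz and Rzt.
G3: fails — R01 but no z with R0z and Rz1.
G4: fails — Rw1w2 but no z with Rw1z and Rzw2.
G5: satisfies the condition.

G5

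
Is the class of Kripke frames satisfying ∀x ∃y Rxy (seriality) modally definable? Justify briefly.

Yes — defined by □p → ◇p

The condition is seriality. A defining modal formula is □p → ◇p.
Suppose □p→◇p is valid. At any x set V(p)=W. Then □p at x, so ◇p at x, so x has a successor.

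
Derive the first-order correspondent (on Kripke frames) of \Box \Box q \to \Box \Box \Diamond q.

\forall x \forall z (x R^2 z \to \exists w (x R^2 w \wedge zRw))

This is a Sahlqvist (Geach-type) schema ◇^0□^2q → □^2◇^1q.
Minimal-valuation argument: fix x; take any y with xR^0y and any z with xR^2z. Set V(q) to the set of worlds R-reachable from y in exactly 2 steps. Then □^2q holds at y, so the antecedent holds at x; validity forces ◇^1q at z, giving a w with zR^1w and yR^2w.
First-order correspondent: \forall x \forall z (x R^2 z \to \exists w (x R^2 w \wedge zRw)).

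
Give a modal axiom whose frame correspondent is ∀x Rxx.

□s → s

This is reflexivity; the standard corresponding axiom is T: □s → s.
Suppose □s→s is valid. At any x set V(s)={w : Rxw}. Then □s holds at x, so s holds at x, i.e. Rxx.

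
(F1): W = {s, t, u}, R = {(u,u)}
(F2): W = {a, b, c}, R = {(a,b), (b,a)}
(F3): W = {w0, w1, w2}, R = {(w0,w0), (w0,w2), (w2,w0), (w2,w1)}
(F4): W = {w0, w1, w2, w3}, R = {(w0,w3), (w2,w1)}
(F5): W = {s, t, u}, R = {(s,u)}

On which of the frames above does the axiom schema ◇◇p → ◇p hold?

(F1), (F4), (F5)

The schema corresponds to transitivity: ∀x ∀y ∀z (Rxy ∧ Ryz → Rxz).
(F1): ✓.
(F2): fails — Rab and Rba but not Raa.
(F3): fails — Rw0w2 and Rw2w1 but not Rw0w1.
(F4): ✓.
(F5): ✓.
Valid on: (F1), (F4), (F5).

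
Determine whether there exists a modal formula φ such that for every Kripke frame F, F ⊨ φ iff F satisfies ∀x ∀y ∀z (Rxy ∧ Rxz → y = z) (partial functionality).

Yes: it is partial functionality, defined by the CD schema ◇p → □p.
Suppose ◇p→□p is valid. Take Rxy, Rxz and set V(p)={y}. Then ◇p at x, so □p at x, so p at z, i.e. z=y.

Yes — defined by ◇p → □p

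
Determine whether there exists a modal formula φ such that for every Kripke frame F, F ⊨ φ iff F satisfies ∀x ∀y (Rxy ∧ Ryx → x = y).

Not modally definable

Modal frame validity is preserved under surjective bounded morphisms.
The 8-cycle (worlds s,t,u,v,w,x,y,z with s→t→u→v→w→x→y→z→s) is antisymmetric. Sending even-indexed worlds to a and odd-indexed worlds to b is a surjective bounded morphism onto the two-world frame with a↔b, which is not antisymmetric.
So the class is not modally definable.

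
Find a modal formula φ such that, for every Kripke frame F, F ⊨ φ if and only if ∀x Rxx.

□q → q

A defining formula is □q → q (the T axiom).
Suppose □q→q is valid. At any x set V(q)={w : Rxw}. Then □q holds at x, so q holds at x, i.e. Rxx.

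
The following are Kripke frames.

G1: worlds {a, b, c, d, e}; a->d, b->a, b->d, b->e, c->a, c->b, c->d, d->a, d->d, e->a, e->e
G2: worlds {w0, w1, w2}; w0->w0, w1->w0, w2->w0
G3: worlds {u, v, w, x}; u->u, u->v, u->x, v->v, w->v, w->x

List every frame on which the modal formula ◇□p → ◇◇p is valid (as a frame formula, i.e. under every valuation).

G1, G2

Frame correspondent (Sahlqvist): ∀x ∀y (xRy → ∃w (yRw ∧ xR²w)) — i.e. a generalized confluence (Geach) condition.
G1: ✓.
G2: ✓.
G3: fails — uRx but no t with xRt and uR²t.
Valid on: G1, G2.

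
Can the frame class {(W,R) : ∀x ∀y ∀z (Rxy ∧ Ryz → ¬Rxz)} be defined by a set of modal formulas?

No — not modally definable

Any modally definable frame class is closed under surjective bounded morphisms.
The 5-cycle (worlds w0,w1,w2,w3,w4 with w0→w1→w2→w3→w4→w0) is intransitive. Mapping every world to a single reflexive point • is a surjective bounded morphism; the reflexive point is not intransitive (R••∧R•• but R••).
So the class is not modally definable.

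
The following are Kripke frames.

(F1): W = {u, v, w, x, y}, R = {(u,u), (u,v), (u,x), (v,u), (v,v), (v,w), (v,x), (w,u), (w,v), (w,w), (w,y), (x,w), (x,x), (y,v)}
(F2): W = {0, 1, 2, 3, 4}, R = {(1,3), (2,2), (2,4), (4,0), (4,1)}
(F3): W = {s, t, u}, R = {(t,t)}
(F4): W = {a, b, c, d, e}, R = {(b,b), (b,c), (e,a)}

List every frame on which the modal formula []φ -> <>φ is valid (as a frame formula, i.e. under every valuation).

This is the axiom for seriality; its first-order frame correspondent is forall x exists y Rxy.
(F1): condition met.
(F2): fails — world 0 has no successor.
(F3): fails — world s has no successor.
(F4): fails — world a has no successor.
Valid on: (F1).

(F1)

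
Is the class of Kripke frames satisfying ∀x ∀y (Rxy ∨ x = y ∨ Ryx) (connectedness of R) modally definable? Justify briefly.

No

If a class were modally definable it would be closed under disjoint unions (Goldblatt–Thomason).
Take 2 disjoint single-world reflexive frames: each is trivially connected, but their disjoint union has 2 worlds with no edge between distinct components, so it is not connected.
So the class is not modally definable.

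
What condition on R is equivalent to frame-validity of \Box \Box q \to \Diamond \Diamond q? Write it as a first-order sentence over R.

\forall x \exists w (x R^2 w \wedge x R^2 w)

This is a Sahlqvist (Geach-type) schema ◇^0□^2q → □^0◇^2q.
Minimal-valuation argument: fix x; take any y with xR^0y and any z with xR^0z. Set V(q) to the set of worlds R-reachable from y in exactly 2 steps. Then □^2q holds at y, so the antecedent holds at x; validity forces ◇^2q at z, giving a w with zR^2w and yR^2w.
First-order correspondent: \forall x \exists w (x R^2 w \wedge x R^2 w).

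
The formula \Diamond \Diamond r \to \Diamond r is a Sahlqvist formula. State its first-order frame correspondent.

transitivity: \forall x \forall y \forall z (Rxy \wedge Ryz \to Rxz)

This is a form of the 4 axiom.
It corresponds to transitivity: \forall x \forall y \forall z (Rxy \wedge Ryz \to Rxz).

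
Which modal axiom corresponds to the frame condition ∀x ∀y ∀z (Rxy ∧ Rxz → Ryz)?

The condition is the Euclidean property. The 5 schema ◇r → □◇r defines it.
Suppose ◇r→□◇r is valid. Take Rxy, Rxz and set V(r)={y}. Then ◇r at x, so □◇r at x, so ◇r at z, so some w with Rzw has r; w=y, i.e. Rzy. By symmetry of the argument, Ryz.

◇r → □◇r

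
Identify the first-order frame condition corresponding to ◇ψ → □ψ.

partial functionality: ∀x ∀y ∀z (Rxy ∧ Rxz → y = z)

Suppose ◇ψ→□ψ is valid. Take Rxy, Rxz and set V(ψ)={y}. Then ◇ψ at x, so □ψ at x, so ψ at z, i.e. z=y.
Conversely, on a frame with partial functionality the schema holds at every world under every valuation.
So the correspondent is partial functionality.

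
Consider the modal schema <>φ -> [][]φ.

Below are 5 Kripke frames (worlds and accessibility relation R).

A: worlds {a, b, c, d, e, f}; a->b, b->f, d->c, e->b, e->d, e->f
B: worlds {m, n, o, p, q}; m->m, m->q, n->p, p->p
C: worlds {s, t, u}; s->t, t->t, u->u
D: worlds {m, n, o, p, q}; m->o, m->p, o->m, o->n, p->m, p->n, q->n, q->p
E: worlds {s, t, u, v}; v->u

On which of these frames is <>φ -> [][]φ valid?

C, E

The schema corresponds to a generalized confluence (Geach) condition: forall x forall y forall z ((xRy & x R^2 z) -> exists w (y = w & z = w)).
A: fails — aRb, aR²f but b ≠ f.
B: fails — mRm, mR²q but m ≠ q.
C: holds.
D: fails — mRo, mR²m but o ≠ m.
E: holds.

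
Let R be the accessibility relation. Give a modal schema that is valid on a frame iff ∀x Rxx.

□s → s

This is reflexivity; the standard corresponding axiom is T: □s → s.
Suppose □s→s is valid. At any x set V(s)={w : Rxw}. Then □s holds at x, so s holds at x, i.e. Rxx.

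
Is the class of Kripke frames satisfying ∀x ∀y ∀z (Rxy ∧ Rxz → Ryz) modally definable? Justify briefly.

Definable; ◇p → □◇p defines it

Yes: it is the Euclidean property, defined by the 5 schema ◇p → □◇p.
Suppose ◇p→□◇p is valid. Take Rxy, Rxz and set V(p)={y}. Then ◇p at x, so □◇p at x, so ◇p at z, so some w with Rzw has p; w=y, i.e. Rzy. By symmetry of the argument, Ryz.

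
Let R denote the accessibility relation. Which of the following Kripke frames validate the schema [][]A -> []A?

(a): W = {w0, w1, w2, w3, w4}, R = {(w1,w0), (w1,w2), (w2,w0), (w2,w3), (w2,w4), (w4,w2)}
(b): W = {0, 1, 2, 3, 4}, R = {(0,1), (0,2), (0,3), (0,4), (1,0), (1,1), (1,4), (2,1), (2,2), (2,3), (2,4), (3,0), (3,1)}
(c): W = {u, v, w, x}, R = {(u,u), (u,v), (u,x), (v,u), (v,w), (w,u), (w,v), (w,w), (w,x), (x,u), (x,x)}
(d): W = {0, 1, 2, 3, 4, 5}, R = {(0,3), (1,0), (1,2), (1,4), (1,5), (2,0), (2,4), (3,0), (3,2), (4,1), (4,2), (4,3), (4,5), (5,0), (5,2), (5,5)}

(b), (c)

This is the axiom for density; its first-order frame correspondent is forall x forall y (Rxy -> exists z (Rxz & Rzy)).
(a): fails — Rw1w2 but no z with Rw1z and Rzw2.
(b): satisfies the condition.
(c): satisfies the condition.
(d): fails — R32 but no z with R3z and Rz2.
Valid on: (b), (c).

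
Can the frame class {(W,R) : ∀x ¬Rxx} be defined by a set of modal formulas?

Not modally definable

Any modally definable frame class is closed under surjective bounded morphisms.
The 2-cycle (worlds a,b with a→b→a) is irreflexive, and the map sending every world to a single reflexive point • is a surjective bounded morphism (forth: every edge maps to (•,•); back: every world has a successor). So any modal formula valid on the 2-cycle is also valid on the reflexive point, which is not irreflexive.
Hence irreflexivity is not modally definable.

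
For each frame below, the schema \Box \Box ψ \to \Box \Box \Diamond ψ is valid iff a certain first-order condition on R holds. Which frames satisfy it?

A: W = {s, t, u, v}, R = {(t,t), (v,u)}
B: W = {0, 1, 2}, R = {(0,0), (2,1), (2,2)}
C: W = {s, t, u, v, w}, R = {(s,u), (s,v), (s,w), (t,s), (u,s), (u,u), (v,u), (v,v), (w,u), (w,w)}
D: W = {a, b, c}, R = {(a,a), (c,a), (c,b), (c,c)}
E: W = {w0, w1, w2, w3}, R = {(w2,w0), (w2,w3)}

A, C, E

This is the axiom for a generalized confluence (Geach) condition; its first-order frame correspondent is \forall x \forall z (x R^2 z \to \exists w (x R^2 w \wedge zRw)).
A: satisfies the condition.
B: fails — 2R²1 but no w with 2R²w and 1Rw.
C: satisfies the condition.
D: fails — cR²b but no w with cR²w and bRw.
E: satisfies the condition.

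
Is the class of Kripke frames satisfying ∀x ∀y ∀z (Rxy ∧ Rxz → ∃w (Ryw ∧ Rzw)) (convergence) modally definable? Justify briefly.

The condition is convergence. A defining modal formula is ◇□p → □◇p.

Yes, by ◇□p → □◇p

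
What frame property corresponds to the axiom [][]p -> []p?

Suppose □□p→□p is valid. Take Rxy and set V(p)={w : xR²w}. Then □□p at x, so □p at x, so p at y, i.e. ∃z(Rxz∧Rzy).
Conversely, on a frame with density the schema holds at every world under every valuation.
Frame condition: forall x forall y (Rxy -> exists z (Rxz & Rzy)).

Density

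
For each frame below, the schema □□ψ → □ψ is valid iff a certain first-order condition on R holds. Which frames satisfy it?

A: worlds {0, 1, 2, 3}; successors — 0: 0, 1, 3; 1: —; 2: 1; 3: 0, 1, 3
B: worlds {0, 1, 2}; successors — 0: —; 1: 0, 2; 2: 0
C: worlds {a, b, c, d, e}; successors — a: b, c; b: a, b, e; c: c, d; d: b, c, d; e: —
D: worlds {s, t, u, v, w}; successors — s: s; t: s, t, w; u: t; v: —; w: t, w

C, D

The schema corresponds to density: ∀x ∀y (Rxy → ∃z (Rxz ∧ Rzy)).
A: fails — R21 but no z with R2z and Rz1.
B: fails — R12 but no z with R1z and Rz2.
C: holds.
D: holds.
Valid on: C, D.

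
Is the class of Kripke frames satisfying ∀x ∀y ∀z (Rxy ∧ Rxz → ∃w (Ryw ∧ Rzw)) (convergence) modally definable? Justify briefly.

Definable; ◇□p → □◇p defines it

Yes: it is convergence, defined by the .2 schema ◇□p → □◇p.
Suppose ◇□p→□◇p is valid. Take Rxy, Rxz and set V(p)={w : Ryw}. Then □p at y so ◇□p at x, so □◇p at x, so ◇p at z, giving w with Rzw and Ryw.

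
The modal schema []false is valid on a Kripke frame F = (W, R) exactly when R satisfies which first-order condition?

This schema is the Ver axiom.
Its frame correspondent is emptiness of R — forall x forall y ~Rxy.

emptiness of R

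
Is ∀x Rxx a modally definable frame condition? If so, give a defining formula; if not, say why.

This is a Sahlqvist condition; the T axiom □q → q defines it.
Suppose □q→q is valid. At any x set V(q)={w : Rxw}. Then □q holds at x, so q holds at x, i.e. Rxx.

Yes, by □q → q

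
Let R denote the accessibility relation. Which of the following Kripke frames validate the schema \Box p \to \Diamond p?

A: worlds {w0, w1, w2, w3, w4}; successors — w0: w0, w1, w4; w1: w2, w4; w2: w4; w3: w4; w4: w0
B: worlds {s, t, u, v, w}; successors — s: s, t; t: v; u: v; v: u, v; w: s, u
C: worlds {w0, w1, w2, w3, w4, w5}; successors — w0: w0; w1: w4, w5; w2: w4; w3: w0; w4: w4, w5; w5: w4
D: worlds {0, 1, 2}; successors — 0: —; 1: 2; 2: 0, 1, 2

This is the axiom for seriality; its first-order frame correspondent is \forall x \exists y Rxy.
A: holds.
B: holds.
C: holds.
D: fails — world 0 has no successor.
Valid on: A, B, C.

A, B, C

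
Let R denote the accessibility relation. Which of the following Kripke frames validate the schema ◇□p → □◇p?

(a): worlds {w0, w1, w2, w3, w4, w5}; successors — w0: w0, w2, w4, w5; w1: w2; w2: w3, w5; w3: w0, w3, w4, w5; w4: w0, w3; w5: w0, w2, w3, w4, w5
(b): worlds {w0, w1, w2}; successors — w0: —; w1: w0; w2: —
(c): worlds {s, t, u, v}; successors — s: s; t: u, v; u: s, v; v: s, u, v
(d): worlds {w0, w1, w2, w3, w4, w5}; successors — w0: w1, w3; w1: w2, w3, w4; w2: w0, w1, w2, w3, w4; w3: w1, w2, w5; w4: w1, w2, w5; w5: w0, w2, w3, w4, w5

(a), (c), (d)

Frame correspondent (Sahlqvist): ∀x ∀y ∀z (Rxy ∧ Rxz → ∃w (Ryw ∧ Rzw)) — i.e. convergence.
(a): holds.
(b): fails — Rw1w0 and Rw1w0 but w0 and w0 have no common successor.
(c): holds.
(d): holds.
Valid on: (a), (c), (d).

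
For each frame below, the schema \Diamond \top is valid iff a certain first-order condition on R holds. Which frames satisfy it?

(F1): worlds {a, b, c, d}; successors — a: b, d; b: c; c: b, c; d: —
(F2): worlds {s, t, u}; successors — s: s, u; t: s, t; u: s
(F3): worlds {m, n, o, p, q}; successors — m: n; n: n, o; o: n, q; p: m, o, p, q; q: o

Frame correspondent (Sahlqvist): \forall x \exists y Rxy — i.e. seriality.
(F1): fails — world d has no successor.
(F2): holds.
(F3): holds.

(F2), (F3)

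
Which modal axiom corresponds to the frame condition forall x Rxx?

A defining formula is □r → r (the T axiom).
Suppose □r→r is valid. At any x set V(r)={w : Rxw}. Then □r holds at x, so r holds at x, i.e. Rxx.

□r → r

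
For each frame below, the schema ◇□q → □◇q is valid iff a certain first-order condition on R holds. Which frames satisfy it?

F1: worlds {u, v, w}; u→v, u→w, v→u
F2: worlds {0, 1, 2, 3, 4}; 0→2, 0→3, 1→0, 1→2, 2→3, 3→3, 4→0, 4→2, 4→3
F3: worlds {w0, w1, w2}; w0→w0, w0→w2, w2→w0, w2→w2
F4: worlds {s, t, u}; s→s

The schema corresponds to convergence: ∀x ∀y ∀z (Rxy ∧ Rxz → ∃w (Ryw ∧ Rzw)).
F1: fails — Ruv and Ruw but v and w have no common successor.
F2: ✓.
F3: ✓.
F4: ✓.
Valid on: F2, F3, F4.

F2, F3, F4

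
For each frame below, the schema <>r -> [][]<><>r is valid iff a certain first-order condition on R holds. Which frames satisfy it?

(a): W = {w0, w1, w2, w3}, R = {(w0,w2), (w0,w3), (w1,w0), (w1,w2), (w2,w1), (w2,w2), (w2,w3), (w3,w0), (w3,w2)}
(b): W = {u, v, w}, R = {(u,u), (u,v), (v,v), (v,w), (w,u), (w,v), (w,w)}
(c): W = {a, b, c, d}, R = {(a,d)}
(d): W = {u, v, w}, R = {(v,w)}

This is the axiom for a generalized confluence (Geach) condition; its first-order frame correspondent is forall x forall y forall z ((xRy & x R^2 z) -> exists w (y = w & z R^2 w)).
(a): fails — w1Rw0, w1R²w1 but no w with w0=w and w1R²w.
(b): ✓.
(c): ✓.
(d): ✓.

(b), (c), (d)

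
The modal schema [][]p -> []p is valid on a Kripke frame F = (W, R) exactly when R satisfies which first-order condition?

density

Suppose □□p→□p is valid. Take Rxy and set V(p)={w : xR²w}. Then □□p at x, so □p at x, so p at y, i.e. ∃z(Rxz∧Rzy).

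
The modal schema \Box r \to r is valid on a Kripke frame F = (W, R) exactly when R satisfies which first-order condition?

Suppose □r→r is valid. At any x set V(r)={w : Rxw}. Then □r holds at x, so r holds at x, i.e. Rxx.
Conversely, any frame satisfying \forall x Rxx validates the schema.
Frame condition: \forall x Rxx.

reflexivity: \forall x Rxx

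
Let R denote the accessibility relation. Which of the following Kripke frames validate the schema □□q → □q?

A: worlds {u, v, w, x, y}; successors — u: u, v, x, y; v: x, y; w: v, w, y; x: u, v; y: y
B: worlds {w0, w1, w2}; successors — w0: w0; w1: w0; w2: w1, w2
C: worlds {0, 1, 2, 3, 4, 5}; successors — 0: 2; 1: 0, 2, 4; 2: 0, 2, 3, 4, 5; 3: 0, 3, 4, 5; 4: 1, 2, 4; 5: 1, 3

The schema corresponds to density: ∀x ∀y (Rxy → ∃z (Rxz ∧ Rzy)).
A: fails — Rvx but no z with Rvz and Rzx.
B: ✓.
C: fails — R51 but no z with R5z and Rz1.

B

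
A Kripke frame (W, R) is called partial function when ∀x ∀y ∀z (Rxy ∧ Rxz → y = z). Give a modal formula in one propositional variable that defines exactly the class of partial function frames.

◇q → □q

The condition is partial functionality. The CD schema ◇q → □q defines it.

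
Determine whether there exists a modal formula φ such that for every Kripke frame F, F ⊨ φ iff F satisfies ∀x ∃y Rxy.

Yes: it is seriality, defined by the D schema □q → ◇q.
Suppose □q→◇q is valid. At any x set V(q)=W. Then □q at x, so ◇q at x, so x has a successor.

Yes, by □q → ◇q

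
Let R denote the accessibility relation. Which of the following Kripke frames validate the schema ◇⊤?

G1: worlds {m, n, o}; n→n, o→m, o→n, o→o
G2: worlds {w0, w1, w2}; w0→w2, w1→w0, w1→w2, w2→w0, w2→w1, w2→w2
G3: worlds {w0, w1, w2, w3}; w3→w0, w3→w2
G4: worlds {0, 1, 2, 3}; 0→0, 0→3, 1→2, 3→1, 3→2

G2

Frame correspondent (Sahlqvist): ∀x ∃y Rxy — i.e. seriality.
G1: fails — world m has no successor.
G2: ✓.
G3: fails — world w0 has no successor.
G4: fails — world 2 has no successor.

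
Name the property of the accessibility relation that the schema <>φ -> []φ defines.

Suppose ◇φ→□φ is valid. Take Rxy, Rxz and set V(φ)={y}. Then ◇φ at x, so □φ at x, so φ at z, i.e. z=y.

partial functionality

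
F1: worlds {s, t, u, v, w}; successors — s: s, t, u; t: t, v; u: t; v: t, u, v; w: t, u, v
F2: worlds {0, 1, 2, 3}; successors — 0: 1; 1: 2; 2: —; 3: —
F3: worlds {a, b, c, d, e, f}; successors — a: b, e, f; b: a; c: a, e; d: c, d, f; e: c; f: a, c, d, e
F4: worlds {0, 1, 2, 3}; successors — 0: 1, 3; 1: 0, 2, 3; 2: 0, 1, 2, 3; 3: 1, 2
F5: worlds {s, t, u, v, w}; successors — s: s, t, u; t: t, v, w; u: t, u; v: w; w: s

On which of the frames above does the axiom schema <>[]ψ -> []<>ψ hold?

F1, F4

The schema corresponds to convergence: forall x forall y forall z (Rxy & Rxz -> exists w (Ryw & Rzw)).
F1: holds.
F2: fails — R12 and R12 but 2 and 2 have no common successor.
F3: fails — Rab and Rae but b and e have no common successor.
F4: holds.
F5: fails — Rtv and Rtw but v and w have no common successor.
Valid on: F1, F4.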